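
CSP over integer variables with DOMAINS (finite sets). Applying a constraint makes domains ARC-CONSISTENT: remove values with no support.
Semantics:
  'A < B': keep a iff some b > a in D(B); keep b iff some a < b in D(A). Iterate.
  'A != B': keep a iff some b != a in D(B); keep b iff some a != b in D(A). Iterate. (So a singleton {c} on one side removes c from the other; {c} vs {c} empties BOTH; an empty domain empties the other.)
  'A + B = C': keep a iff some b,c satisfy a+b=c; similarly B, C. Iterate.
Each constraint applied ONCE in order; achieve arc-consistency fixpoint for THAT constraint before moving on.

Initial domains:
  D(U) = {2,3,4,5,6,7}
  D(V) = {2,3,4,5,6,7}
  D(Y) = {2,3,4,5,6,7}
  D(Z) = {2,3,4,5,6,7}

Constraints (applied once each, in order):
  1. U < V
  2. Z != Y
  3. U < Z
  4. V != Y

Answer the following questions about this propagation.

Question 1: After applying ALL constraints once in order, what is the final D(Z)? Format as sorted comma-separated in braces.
Constraint 1 (U < V) on D(U)={2,3,4,5,6,7} D(V)={2,3,4,5,6,7}: U {2,3,4,5,6,7}->{2,3,4,5,6}; V {2,3,4,5,6,7}->{3,4,5,6,7}
Constraint 2 (Z != Y) on D(Z)={2,3,4,5,6,7} D(Y)={2,3,4,5,6,7}: no change
Constraint 3 (U < Z) on D(U)={2,3,4,5,6} D(Z)={2,3,4,5,6,7}: Z {2,3,4,5,6,7}->{3,4,5,6,7}
Constraint 4 (V != Y) on D(V)={3,4,5,6,7} D(Y)={2,3,4,5,6,7}: no change
So after all 4 constraints: D(Z) = {3,4,5,6,7}

Answer: {3,4,5,6,7}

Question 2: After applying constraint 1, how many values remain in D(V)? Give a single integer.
Constraint 1 (U < V) on D(U)={2,3,4,5,6,7} D(V)={2,3,4,5,6,7}: U {2,3,4,5,6,7}->{2,3,4,5,6}; V {2,3,4,5,6,7}->{3,4,5,6,7}
So after constraint 1: D(V)={3,4,5,6,7}, size = 5

Answer: 5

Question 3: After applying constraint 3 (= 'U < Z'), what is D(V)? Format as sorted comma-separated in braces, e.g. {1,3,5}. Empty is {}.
Constraint 1 (U < V) on D(U)={2,3,4,5,6,7} D(V)={2,3,4,5,6,7}: U {2,3,4,5,6,7}->{2,3,4,5,6}; V {2,3,4,5,6,7}->{3,4,5,6,7}
Constraint 2 (Z != Y) on D(Z)={2,3,4,5,6,7} D(Y)={2,3,4,5,6,7}: no change
Constraint 3 (U < Z) on D(U)={2,3,4,5,6} D(Z)={2,3,4,5,6,7}: Z {2,3,4,5,6,7}->{3,4,5,6,7}
So after constraint 3: D(V) = {3,4,5,6,7}

Answer: {3,4,5,6,7}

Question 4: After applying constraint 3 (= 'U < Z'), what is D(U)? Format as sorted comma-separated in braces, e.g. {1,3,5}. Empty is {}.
Answer: {2,3,4,5,6}

Derivation:
Constraint 1 (U < V) on D(U)={2,3,4,5,6,7} D(V)={2,3,4,5,6,7}: U {2,3,4,5,6,7}->{2,3,4,5,6}; V {2,3,4,5,6,7}->{3,4,5,6,7}
Constraint 2 (Z != Y) on D(Z)={2,3,4,5,6,7} D(Y)={2,3,4,5,6,7}: no change
Constraint 3 (U < Z) on D(U)={2,3,4,5,6} D(Z)={2,3,4,5,6,7}: Z {2,3,4,5,6,7}->{3,4,5,6,7}
So after constraint 3: D(U) = {2,3,4,5,6}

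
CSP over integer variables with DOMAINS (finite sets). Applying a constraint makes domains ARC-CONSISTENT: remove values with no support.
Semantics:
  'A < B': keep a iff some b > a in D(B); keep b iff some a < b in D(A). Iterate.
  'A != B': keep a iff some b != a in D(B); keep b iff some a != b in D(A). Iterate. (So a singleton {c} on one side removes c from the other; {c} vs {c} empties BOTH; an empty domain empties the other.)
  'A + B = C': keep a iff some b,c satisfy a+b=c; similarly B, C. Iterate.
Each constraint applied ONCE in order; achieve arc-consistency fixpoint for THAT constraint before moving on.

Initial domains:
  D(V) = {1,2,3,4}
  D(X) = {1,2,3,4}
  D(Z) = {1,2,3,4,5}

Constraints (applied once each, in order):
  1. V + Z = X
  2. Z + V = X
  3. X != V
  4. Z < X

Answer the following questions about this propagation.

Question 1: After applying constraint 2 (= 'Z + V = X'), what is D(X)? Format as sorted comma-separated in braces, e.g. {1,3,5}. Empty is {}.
Constraint 1 (V + Z = X) on D(V)={1,2,3,4} D(Z)={1,2,3,4,5} D(X)={1,2,3,4}: V {1,2,3,4}->{1,2,3}; Z {1,2,3,4,5}->{1,2,3}; X {1,2,3,4}->{2,3,4}
Constraint 2 (Z + V = X) on D(Z)={1,2,3} D(V)={1,2,3} D(X)={2,3,4}: no change
So after constraint 2: D(X) = {2,3,4}

Answer: {2,3,4}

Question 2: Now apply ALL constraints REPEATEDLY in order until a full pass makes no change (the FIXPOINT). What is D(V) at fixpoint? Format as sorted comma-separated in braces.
Answer: {1,2,3}

Derivation:
pass 0 (initial): D(V)={1,2,3,4}
pass 1: V {1,2,3,4}->{1,2,3}; X {1,2,3,4}->{2,3,4}; Z {1,2,3,4,5}->{1,2,3}
pass 2: no change
Fixpoint after 2 passes: D(V) = {1,2,3}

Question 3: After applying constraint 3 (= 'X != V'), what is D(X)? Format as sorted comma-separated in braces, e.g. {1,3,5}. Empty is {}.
Constraint 1 (V + Z = X) on D(V)={1,2,3,4} D(Z)={1,2,3,4,5} D(X)={1,2,3,4}: V {1,2,3,4}->{1,2,3}; Z {1,2,3,4,5}->{1,2,3}; X {1,2,3,4}->{2,3,4}
Constraint 2 (Z + V = X) on D(Z)={1,2,3} D(V)={1,2,3} D(X)={2,3,4}: no change
Constraint 3 (X != V) on D(X)={2,3,4} D(V)={1,2,3}: no change
So after constraint 3: D(X) = {2,3,4}

Answer: {2,3,4}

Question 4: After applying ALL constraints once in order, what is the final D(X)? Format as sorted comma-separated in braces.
Constraint 1 (V + Z = X) on D(V)={1,2,3,4} D(Z)={1,2,3,4,5} D(X)={1,2,3,4}: V {1,2,3,4}->{1,2,3}; Z {1,2,3,4,5}->{1,2,3}; X {1,2,3,4}->{2,3,4}
Constraint 2 (Z + V = X) on D(Z)={1,2,3} D(V)={1,2,3} D(X)={2,3,4}: no change
Constraint 3 (X != V) on D(X)={2,3,4} D(V)={1,2,3}: no change
Constraint 4 (Z < X) on D(Z)={1,2,3} D(X)={2,3,4}: no change
So after all 4 constraints: D(X) = {2,3,4}

Answer: {2,3,4}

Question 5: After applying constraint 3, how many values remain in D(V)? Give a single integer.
Constraint 1 (V + Z = X) on D(V)={1,2,3,4} D(Z)={1,2,3,4,5} D(X)={1,2,3,4}: V {1,2,3,4}->{1,2,3}; Z {1,2,3,4,5}->{1,2,3}; X {1,2,3,4}->{2,3,4}
Constraint 2 (Z + V = X) on D(Z)={1,2,3} D(V)={1,2,3} D(X)={2,3,4}: no change
Constraint 3 (X != V) on D(X)={2,3,4} D(V)={1,2,3}: no change
So after constraint 3: D(V)={1,2,3}, size = 3

Answer: 3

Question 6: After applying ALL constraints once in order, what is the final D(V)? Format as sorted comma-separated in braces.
Constraint 1 (V + Z = X) on D(V)={1,2,3,4} D(Z)={1,2,3,4,5} D(X)={1,2,3,4}: V {1,2,3,4}->{1,2,3}; Z {1,2,3,4,5}->{1,2,3}; X {1,2,3,4}->{2,3,4}
Constraint 2 (Z + V = X) on D(Z)={1,2,3} D(V)={1,2,3} D(X)={2,3,4}: no change
Constraint 3 (X != V) on D(X)={2,3,4} D(V)={1,2,3}: no change
Constraint 4 (Z < X) on D(Z)={1,2,3} D(X)={2,3,4}: no change
So after all 4 constraints: D(V) = {1,2,3}

Answer: {1,2,3}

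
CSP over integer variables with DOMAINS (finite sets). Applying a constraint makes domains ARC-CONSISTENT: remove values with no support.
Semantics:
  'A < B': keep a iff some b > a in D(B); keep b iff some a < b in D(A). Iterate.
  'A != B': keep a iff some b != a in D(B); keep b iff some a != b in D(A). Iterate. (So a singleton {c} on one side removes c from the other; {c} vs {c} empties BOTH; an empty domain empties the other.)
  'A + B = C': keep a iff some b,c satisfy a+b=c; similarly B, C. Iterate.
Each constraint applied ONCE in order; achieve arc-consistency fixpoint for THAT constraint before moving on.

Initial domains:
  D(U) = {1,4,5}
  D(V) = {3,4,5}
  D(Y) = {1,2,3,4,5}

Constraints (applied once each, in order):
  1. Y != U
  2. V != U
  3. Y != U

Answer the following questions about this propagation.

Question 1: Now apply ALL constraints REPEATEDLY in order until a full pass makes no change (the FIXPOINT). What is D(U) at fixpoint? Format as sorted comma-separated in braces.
Answer: {1,4,5}

Derivation:
pass 0 (initial): D(U)={1,4,5}
pass 1: no change
Fixpoint after 1 passes: D(U) = {1,4,5}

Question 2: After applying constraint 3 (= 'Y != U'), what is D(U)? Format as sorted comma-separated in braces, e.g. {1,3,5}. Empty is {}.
Constraint 1 (Y != U) on D(Y)={1,2,3,4,5} D(U)={1,4,5}: no change
Constraint 2 (V != U) on D(V)={3,4,5} D(U)={1,4,5}: no change
Constraint 3 (Y != U) on D(Y)={1,2,3,4,5} D(U)={1,4,5}: no change
So after constraint 3: D(U) = {1,4,5}

Answer: {1,4,5}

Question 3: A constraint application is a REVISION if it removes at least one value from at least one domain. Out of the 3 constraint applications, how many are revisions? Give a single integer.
Answer: 0

Derivation:
Constraint 1 (Y != U) on D(Y)={1,2,3,4,5} D(U)={1,4,5}: no change => not a revision
Constraint 2 (V != U) on D(V)={3,4,5} D(U)={1,4,5}: no change => not a revision
Constraint 3 (Y != U) on D(Y)={1,2,3,4,5} D(U)={1,4,5}: no change => not a revision
Total revisions = 0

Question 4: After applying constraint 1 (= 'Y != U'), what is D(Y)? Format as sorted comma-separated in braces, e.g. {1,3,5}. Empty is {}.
Constraint 1 (Y != U) on D(Y)={1,2,3,4,5} D(U)={1,4,5}: no change
So after constraint 1: D(Y) = {1,2,3,4,5}

Answer: {1,2,3,4,5}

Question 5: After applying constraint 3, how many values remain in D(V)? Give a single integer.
Constraint 1 (Y != U) on D(Y)={1,2,3,4,5} D(U)={1,4,5}: no change
Constraint 2 (V != U) on D(V)={3,4,5} D(U)={1,4,5}: no change
Constraint 3 (Y != U) on D(Y)={1,2,3,4,5} D(U)={1,4,5}: no change
So after constraint 3: D(V)={3,4,5}, size = 3

Answer: 3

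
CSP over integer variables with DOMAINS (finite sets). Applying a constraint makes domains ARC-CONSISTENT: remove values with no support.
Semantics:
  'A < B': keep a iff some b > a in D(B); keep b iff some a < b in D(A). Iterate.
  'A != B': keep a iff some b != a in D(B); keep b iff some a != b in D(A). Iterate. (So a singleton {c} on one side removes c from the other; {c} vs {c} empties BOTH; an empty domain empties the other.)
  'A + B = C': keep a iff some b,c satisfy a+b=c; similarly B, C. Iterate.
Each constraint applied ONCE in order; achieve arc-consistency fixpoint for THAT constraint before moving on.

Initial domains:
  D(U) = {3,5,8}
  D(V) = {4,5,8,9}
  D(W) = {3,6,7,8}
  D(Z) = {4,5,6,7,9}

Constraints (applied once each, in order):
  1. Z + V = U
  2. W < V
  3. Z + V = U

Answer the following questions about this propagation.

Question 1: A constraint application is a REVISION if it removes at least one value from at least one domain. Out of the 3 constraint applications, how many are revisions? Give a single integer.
Constraint 1 (Z + V = U) on D(Z)={4,5,6,7,9} D(V)={4,5,8,9} D(U)={3,5,8}: Z {4,5,6,7,9}->{4}; V {4,5,8,9}->{4}; U {3,5,8}->{8} => REVISION
Constraint 2 (W < V) on D(W)={3,6,7,8} D(V)={4}: W {3,6,7,8}->{3} => REVISION
Constraint 3 (Z + V = U) on D(Z)={4} D(V)={4} D(U)={8}: no change => not a revision
Total revisions = 2

Answer: 2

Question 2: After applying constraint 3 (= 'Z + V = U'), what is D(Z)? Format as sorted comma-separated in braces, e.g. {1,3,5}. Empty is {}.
Answer: {4}

Derivation:
Constraint 1 (Z + V = U) on D(Z)={4,5,6,7,9} D(V)={4,5,8,9} D(U)={3,5,8}: Z {4,5,6,7,9}->{4}; V {4,5,8,9}->{4}; U {3,5,8}->{8}
Constraint 2 (W < V) on D(W)={3,6,7,8} D(V)={4}: W {3,6,7,8}->{3}
Constraint 3 (Z + V = U) on D(Z)={4} D(V)={4} D(U)={8}: no change
So after constraint 3: D(Z) = {4}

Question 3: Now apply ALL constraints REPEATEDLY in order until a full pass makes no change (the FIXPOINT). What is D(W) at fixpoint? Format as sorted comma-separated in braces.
pass 0 (initial): D(W)={3,6,7,8}
pass 1: U {3,5,8}->{8}; V {4,5,8,9}->{4}; W {3,6,7,8}->{3}; Z {4,5,6,7,9}->{4}
pass 2: no change
Fixpoint after 2 passes: D(W) = {3}

Answer: {3}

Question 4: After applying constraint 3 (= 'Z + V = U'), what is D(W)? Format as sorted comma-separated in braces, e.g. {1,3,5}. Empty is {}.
Answer: {3}

Derivation:
Constraint 1 (Z + V = U) on D(Z)={4,5,6,7,9} D(V)={4,5,8,9} D(U)={3,5,8}: Z {4,5,6,7,9}->{4}; V {4,5,8,9}->{4}; U {3,5,8}->{8}
Constraint 2 (W < V) on D(W)={3,6,7,8} D(V)={4}: W {3,6,7,8}->{3}
Constraint 3 (Z + V = U) on D(Z)={4} D(V)={4} D(U)={8}: no change
So after constraint 3: D(W) = {3}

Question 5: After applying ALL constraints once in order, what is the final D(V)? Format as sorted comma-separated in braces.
Constraint 1 (Z + V = U) on D(Z)={4,5,6,7,9} D(V)={4,5,8,9} D(U)={3,5,8}: Z {4,5,6,7,9}->{4}; V {4,5,8,9}->{4}; U {3,5,8}->{8}
Constraint 2 (W < V) on D(W)={3,6,7,8} D(V)={4}: W {3,6,7,8}->{3}
Constraint 3 (Z + V = U) on D(Z)={4} D(V)={4} D(U)={8}: no change
So after all 3 constraints: D(V) = {4}

Answer: {4}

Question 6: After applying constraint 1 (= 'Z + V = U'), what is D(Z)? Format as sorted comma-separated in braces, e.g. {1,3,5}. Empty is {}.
Constraint 1 (Z + V = U) on D(Z)={4,5,6,7,9} D(V)={4,5,8,9} D(U)={3,5,8}: Z {4,5,6,7,9}->{4}; V {4,5,8,9}->{4}; U {3,5,8}->{8}
So after constraint 1: D(Z) = {4}

Answer: {4}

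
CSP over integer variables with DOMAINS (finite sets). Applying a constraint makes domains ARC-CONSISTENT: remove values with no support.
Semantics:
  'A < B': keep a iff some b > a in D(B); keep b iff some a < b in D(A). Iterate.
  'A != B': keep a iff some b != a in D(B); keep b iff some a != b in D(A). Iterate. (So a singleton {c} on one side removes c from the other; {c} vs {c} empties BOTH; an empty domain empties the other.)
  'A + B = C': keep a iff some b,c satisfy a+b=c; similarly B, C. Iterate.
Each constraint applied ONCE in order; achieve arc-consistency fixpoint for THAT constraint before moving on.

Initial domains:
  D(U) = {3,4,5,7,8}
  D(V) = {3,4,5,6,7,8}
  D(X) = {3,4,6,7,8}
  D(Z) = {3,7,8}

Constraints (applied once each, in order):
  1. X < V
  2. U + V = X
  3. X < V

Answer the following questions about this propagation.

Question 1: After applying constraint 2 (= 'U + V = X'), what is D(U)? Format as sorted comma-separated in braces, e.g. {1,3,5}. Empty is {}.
Constraint 1 (X < V) on D(X)={3,4,6,7,8} D(V)={3,4,5,6,7,8}: X {3,4,6,7,8}->{3,4,6,7}; V {3,4,5,6,7,8}->{4,5,6,7,8}
Constraint 2 (U + V = X) on D(U)={3,4,5,7,8} D(V)={4,5,6,7,8} D(X)={3,4,6,7}: U {3,4,5,7,8}->{3}; V {4,5,6,7,8}->{4}; X {3,4,6,7}->{7}
So after constraint 2: D(U) = {3}

Answer: {3}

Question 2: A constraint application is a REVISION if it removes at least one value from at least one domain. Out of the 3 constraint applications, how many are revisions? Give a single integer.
Constraint 1 (X < V) on D(X)={3,4,6,7,8} D(V)={3,4,5,6,7,8}: X {3,4,6,7,8}->{3,4,6,7}; V {3,4,5,6,7,8}->{4,5,6,7,8} => REVISION
Constraint 2 (U + V = X) on D(U)={3,4,5,7,8} D(V)={4,5,6,7,8} D(X)={3,4,6,7}: U {3,4,5,7,8}->{3}; V {4,5,6,7,8}->{4}; X {3,4,6,7}->{7} => REVISION
Constraint 3 (X < V) on D(X)={7} D(V)={4}: X {7}->{}; V {4}->{} => REVISION
Total revisions = 3

Answer: 3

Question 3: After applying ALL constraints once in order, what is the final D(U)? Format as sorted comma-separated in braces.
Constraint 1 (X < V) on D(X)={3,4,6,7,8} D(V)={3,4,5,6,7,8}: X {3,4,6,7,8}->{3,4,6,7}; V {3,4,5,6,7,8}->{4,5,6,7,8}
Constraint 2 (U + V = X) on D(U)={3,4,5,7,8} D(V)={4,5,6,7,8} D(X)={3,4,6,7}: U {3,4,5,7,8}->{3}; V {4,5,6,7,8}->{4}; X {3,4,6,7}->{7}
Constraint 3 (X < V) on D(X)={7} D(V)={4}: X {7}->{}; V {4}->{}
So after all 3 constraints: D(U) = {3}

Answer: {3}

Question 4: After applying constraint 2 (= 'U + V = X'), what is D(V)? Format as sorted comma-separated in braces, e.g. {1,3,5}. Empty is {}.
Answer: {4}

Derivation:
Constraint 1 (X < V) on D(X)={3,4,6,7,8} D(V)={3,4,5,6,7,8}: X {3,4,6,7,8}->{3,4,6,7}; V {3,4,5,6,7,8}->{4,5,6,7,8}
Constraint 2 (U + V = X) on D(U)={3,4,5,7,8} D(V)={4,5,6,7,8} D(X)={3,4,6,7}: U {3,4,5,7,8}->{3}; V {4,5,6,7,8}->{4}; X {3,4,6,7}->{7}
So after constraint 2: D(V) = {4}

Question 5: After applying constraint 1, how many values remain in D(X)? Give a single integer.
Answer: 4

Derivation:
Constraint 1 (X < V) on D(X)={3,4,6,7,8} D(V)={3,4,5,6,7,8}: X {3,4,6,7,8}->{3,4,6,7}; V {3,4,5,6,7,8}->{4,5,6,7,8}
So after constraint 1: D(X)={3,4,6,7}, size = 4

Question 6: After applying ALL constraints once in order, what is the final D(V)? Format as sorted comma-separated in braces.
Answer: {}

Derivation:
Constraint 1 (X < V) on D(X)={3,4,6,7,8} D(V)={3,4,5,6,7,8}: X {3,4,6,7,8}->{3,4,6,7}; V {3,4,5,6,7,8}->{4,5,6,7,8}
Constraint 2 (U + V = X) on D(U)={3,4,5,7,8} D(V)={4,5,6,7,8} D(X)={3,4,6,7}: U {3,4,5,7,8}->{3}; V {4,5,6,7,8}->{4}; X {3,4,6,7}->{7}
Constraint 3 (X < V) on D(X)={7} D(V)={4}: X {7}->{}; V {4}->{}
So after all 3 constraints: D(V) = {}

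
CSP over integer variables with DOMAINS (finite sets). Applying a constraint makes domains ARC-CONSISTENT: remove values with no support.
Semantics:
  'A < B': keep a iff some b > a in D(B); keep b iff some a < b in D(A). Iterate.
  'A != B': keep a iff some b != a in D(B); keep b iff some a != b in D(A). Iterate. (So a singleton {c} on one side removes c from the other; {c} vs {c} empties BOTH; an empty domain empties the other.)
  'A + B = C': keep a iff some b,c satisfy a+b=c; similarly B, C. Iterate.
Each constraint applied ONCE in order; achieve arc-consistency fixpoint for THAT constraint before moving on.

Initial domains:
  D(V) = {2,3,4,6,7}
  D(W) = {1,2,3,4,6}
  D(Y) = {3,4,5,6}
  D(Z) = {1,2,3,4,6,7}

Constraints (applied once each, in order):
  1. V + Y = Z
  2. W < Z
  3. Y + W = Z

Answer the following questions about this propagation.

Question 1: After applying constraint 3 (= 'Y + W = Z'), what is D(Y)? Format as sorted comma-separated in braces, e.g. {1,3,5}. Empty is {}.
Answer: {3,4,5}

Derivation:
Constraint 1 (V + Y = Z) on D(V)={2,3,4,6,7} D(Y)={3,4,5,6} D(Z)={1,2,3,4,6,7}: V {2,3,4,6,7}->{2,3,4}; Y {3,4,5,6}->{3,4,5}; Z {1,2,3,4,6,7}->{6,7}
Constraint 2 (W < Z) on D(W)={1,2,3,4,6} D(Z)={6,7}: no change
Constraint 3 (Y + W = Z) on D(Y)={3,4,5} D(W)={1,2,3,4,6} D(Z)={6,7}: W {1,2,3,4,6}->{1,2,3,4}
So after constraint 3: D(Y) = {3,4,5}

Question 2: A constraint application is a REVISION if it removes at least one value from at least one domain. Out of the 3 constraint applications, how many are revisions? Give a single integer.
Constraint 1 (V + Y = Z) on D(V)={2,3,4,6,7} D(Y)={3,4,5,6} D(Z)={1,2,3,4,6,7}: V {2,3,4,6,7}->{2,3,4}; Y {3,4,5,6}->{3,4,5}; Z {1,2,3,4,6,7}->{6,7} => REVISION
Constraint 2 (W < Z) on D(W)={1,2,3,4,6} D(Z)={6,7}: no change => not a revision
Constraint 3 (Y + W = Z) on D(Y)={3,4,5} D(W)={1,2,3,4,6} D(Z)={6,7}: W {1,2,3,4,6}->{1,2,3,4} => REVISION
Total revisions = 2

Answer: 2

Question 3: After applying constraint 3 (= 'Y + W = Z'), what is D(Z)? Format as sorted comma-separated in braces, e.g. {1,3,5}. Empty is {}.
Answer: {6,7}

Derivation:
Constraint 1 (V + Y = Z) on D(V)={2,3,4,6,7} D(Y)={3,4,5,6} D(Z)={1,2,3,4,6,7}: V {2,3,4,6,7}->{2,3,4}; Y {3,4,5,6}->{3,4,5}; Z {1,2,3,4,6,7}->{6,7}
Constraint 2 (W < Z) on D(W)={1,2,3,4,6} D(Z)={6,7}: no change
Constraint 3 (Y + W = Z) on D(Y)={3,4,5} D(W)={1,2,3,4,6} D(Z)={6,7}: W {1,2,3,4,6}->{1,2,3,4}
So after constraint 3: D(Z) = {6,7}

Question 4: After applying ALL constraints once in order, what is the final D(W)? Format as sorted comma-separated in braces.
Answer: {1,2,3,4}

Derivation:
Constraint 1 (V + Y = Z) on D(V)={2,3,4,6,7} D(Y)={3,4,5,6} D(Z)={1,2,3,4,6,7}: V {2,3,4,6,7}->{2,3,4}; Y {3,4,5,6}->{3,4,5}; Z {1,2,3,4,6,7}->{6,7}
Constraint 2 (W < Z) on D(W)={1,2,3,4,6} D(Z)={6,7}: no change
Constraint 3 (Y + W = Z) on D(Y)={3,4,5} D(W)={1,2,3,4,6} D(Z)={6,7}: W {1,2,3,4,6}->{1,2,3,4}
So after all 3 constraints: D(W) = {1,2,3,4}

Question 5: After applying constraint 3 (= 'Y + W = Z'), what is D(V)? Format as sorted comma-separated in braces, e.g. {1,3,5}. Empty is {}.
Constraint 1 (V + Y = Z) on D(V)={2,3,4,6,7} D(Y)={3,4,5,6} D(Z)={1,2,3,4,6,7}: V {2,3,4,6,7}->{2,3,4}; Y {3,4,5,6}->{3,4,5}; Z {1,2,3,4,6,7}->{6,7}
Constraint 2 (W < Z) on D(W)={1,2,3,4,6} D(Z)={6,7}: no change
Constraint 3 (Y + W = Z) on D(Y)={3,4,5} D(W)={1,2,3,4,6} D(Z)={6,7}: W {1,2,3,4,6}->{1,2,3,4}
So after constraint 3: D(V) = {2,3,4}

Answer: {2,3,4}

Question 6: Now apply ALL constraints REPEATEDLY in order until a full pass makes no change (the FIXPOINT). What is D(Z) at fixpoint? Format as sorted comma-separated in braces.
pass 0 (initial): D(Z)={1,2,3,4,6,7}
pass 1: V {2,3,4,6,7}->{2,3,4}; W {1,2,3,4,6}->{1,2,3,4}; Y {3,4,5,6}->{3,4,5}; Z {1,2,3,4,6,7}->{6,7}
pass 2: no change
Fixpoint after 2 passes: D(Z) = {6,7}

Answer: {6,7}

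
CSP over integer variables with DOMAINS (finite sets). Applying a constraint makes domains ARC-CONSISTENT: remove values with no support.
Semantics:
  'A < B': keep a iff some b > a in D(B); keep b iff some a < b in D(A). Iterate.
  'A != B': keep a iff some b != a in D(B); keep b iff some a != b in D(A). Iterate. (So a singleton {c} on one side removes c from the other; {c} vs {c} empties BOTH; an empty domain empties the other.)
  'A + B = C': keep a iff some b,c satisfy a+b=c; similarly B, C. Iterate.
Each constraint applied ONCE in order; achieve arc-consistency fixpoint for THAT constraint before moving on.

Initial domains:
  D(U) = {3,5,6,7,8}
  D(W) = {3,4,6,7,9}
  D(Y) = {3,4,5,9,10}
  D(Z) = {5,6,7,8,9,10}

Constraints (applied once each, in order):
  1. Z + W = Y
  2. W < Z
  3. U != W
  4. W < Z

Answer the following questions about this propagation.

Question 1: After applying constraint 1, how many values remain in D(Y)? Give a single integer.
Answer: 2

Derivation:
Constraint 1 (Z + W = Y) on D(Z)={5,6,7,8,9,10} D(W)={3,4,6,7,9} D(Y)={3,4,5,9,10}: Z {5,6,7,8,9,10}->{5,6,7}; W {3,4,6,7,9}->{3,4}; Y {3,4,5,9,10}->{9,10}
So after constraint 1: D(Y)={9,10}, size = 2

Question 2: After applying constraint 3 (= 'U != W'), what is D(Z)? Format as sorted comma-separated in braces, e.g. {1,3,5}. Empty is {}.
Answer: {5,6,7}

Derivation:
Constraint 1 (Z + W = Y) on D(Z)={5,6,7,8,9,10} D(W)={3,4,6,7,9} D(Y)={3,4,5,9,10}: Z {5,6,7,8,9,10}->{5,6,7}; W {3,4,6,7,9}->{3,4}; Y {3,4,5,9,10}->{9,10}
Constraint 2 (W < Z) on D(W)={3,4} D(Z)={5,6,7}: no change
Constraint 3 (U != W) on D(U)={3,5,6,7,8} D(W)={3,4}: no change
So after constraint 3: D(Z) = {5,6,7}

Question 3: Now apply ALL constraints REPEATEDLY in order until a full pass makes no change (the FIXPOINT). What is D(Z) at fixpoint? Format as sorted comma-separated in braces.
Answer: {5,6,7}

Derivation:
pass 0 (initial): D(Z)={5,6,7,8,9,10}
pass 1: W {3,4,6,7,9}->{3,4}; Y {3,4,5,9,10}->{9,10}; Z {5,6,7,8,9,10}->{5,6,7}
pass 2: no change
Fixpoint after 2 passes: D(Z) = {5,6,7}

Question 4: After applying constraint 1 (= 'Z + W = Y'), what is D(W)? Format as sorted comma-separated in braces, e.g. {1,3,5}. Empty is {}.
Constraint 1 (Z + W = Y) on D(Z)={5,6,7,8,9,10} D(W)={3,4,6,7,9} D(Y)={3,4,5,9,10}: Z {5,6,7,8,9,10}->{5,6,7}; W {3,4,6,7,9}->{3,4}; Y {3,4,5,9,10}->{9,10}
So after constraint 1: D(W) = {3,4}

Answer: {3,4}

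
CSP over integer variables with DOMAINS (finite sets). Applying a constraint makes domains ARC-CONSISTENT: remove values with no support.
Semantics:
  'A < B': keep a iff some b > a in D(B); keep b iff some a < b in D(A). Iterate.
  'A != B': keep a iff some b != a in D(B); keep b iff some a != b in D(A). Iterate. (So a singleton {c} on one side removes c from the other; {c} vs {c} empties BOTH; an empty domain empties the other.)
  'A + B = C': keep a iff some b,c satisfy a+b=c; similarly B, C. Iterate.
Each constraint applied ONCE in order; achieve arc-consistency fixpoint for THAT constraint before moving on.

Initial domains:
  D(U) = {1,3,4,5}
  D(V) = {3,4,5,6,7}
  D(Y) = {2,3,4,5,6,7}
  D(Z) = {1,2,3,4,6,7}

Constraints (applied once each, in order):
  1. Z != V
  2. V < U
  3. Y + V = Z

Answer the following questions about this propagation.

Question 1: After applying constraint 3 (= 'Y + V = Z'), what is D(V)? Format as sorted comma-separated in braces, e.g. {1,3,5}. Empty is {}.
Answer: {3,4}

Derivation:
Constraint 1 (Z != V) on D(Z)={1,2,3,4,6,7} D(V)={3,4,5,6,7}: no change
Constraint 2 (V < U) on D(V)={3,4,5,6,7} D(U)={1,3,4,5}: V {3,4,5,6,7}->{3,4}; U {1,3,4,5}->{4,5}
Constraint 3 (Y + V = Z) on D(Y)={2,3,4,5,6,7} D(V)={3,4} D(Z)={1,2,3,4,6,7}: Y {2,3,4,5,6,7}->{2,3,4}; Z {1,2,3,4,6,7}->{6,7}
So after constraint 3: D(V) = {3,4}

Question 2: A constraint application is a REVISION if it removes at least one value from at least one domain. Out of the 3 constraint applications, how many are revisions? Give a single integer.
Constraint 1 (Z != V) on D(Z)={1,2,3,4,6,7} D(V)={3,4,5,6,7}: no change => not a revision
Constraint 2 (V < U) on D(V)={3,4,5,6,7} D(U)={1,3,4,5}: V {3,4,5,6,7}->{3,4}; U {1,3,4,5}->{4,5} => REVISION
Constraint 3 (Y + V = Z) on D(Y)={2,3,4,5,6,7} D(V)={3,4} D(Z)={1,2,3,4,6,7}: Y {2,3,4,5,6,7}->{2,3,4}; Z {1,2,3,4,6,7}->{6,7} => REVISION
Total revisions = 2

Answer: 2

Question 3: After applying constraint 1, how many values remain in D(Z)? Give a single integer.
Answer: 6

Derivation:
Constraint 1 (Z != V) on D(Z)={1,2,3,4,6,7} D(V)={3,4,5,6,7}: no change
So after constraint 1: D(Z)={1,2,3,4,6,7}, size = 6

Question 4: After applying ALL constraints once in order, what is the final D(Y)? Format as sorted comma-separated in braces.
Answer: {2,3,4}

Derivation:
Constraint 1 (Z != V) on D(Z)={1,2,3,4,6,7} D(V)={3,4,5,6,7}: no change
Constraint 2 (V < U) on D(V)={3,4,5,6,7} D(U)={1,3,4,5}: V {3,4,5,6,7}->{3,4}; U {1,3,4,5}->{4,5}
Constraint 3 (Y + V = Z) on D(Y)={2,3,4,5,6,7} D(V)={3,4} D(Z)={1,2,3,4,6,7}: Y {2,3,4,5,6,7}->{2,3,4}; Z {1,2,3,4,6,7}->{6,7}
So after all 3 constraints: D(Y) = {2,3,4}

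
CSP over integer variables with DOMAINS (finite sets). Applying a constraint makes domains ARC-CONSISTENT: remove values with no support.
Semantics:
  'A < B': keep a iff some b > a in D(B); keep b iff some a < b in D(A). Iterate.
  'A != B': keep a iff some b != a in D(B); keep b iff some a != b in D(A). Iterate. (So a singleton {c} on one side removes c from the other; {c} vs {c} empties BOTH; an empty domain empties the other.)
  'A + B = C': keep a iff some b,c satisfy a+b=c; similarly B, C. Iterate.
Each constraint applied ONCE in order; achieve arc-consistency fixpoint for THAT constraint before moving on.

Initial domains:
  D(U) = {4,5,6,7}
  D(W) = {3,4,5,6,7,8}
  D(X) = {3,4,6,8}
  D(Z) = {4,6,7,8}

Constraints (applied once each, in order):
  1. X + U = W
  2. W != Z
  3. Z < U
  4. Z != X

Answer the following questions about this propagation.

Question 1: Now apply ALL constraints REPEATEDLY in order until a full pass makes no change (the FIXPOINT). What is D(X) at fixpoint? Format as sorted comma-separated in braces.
Answer: {3}

Derivation:
pass 0 (initial): D(X)={3,4,6,8}
pass 1: U {4,5,6,7}->{5}; W {3,4,5,6,7,8}->{7,8}; X {3,4,6,8}->{3}; Z {4,6,7,8}->{4}
pass 2: W {7,8}->{8}
pass 3: no change
Fixpoint after 3 passes: D(X) = {3}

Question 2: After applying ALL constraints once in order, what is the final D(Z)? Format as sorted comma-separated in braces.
Answer: {4}

Derivation:
Constraint 1 (X + U = W) on D(X)={3,4,6,8} D(U)={4,5,6,7} D(W)={3,4,5,6,7,8}: X {3,4,6,8}->{3,4}; U {4,5,6,7}->{4,5}; W {3,4,5,6,7,8}->{7,8}
Constraint 2 (W != Z) on D(W)={7,8} D(Z)={4,6,7,8}: no change
Constraint 3 (Z < U) on D(Z)={4,6,7,8} D(U)={4,5}: Z {4,6,7,8}->{4}; U {4,5}->{5}
Constraint 4 (Z != X) on D(Z)={4} D(X)={3,4}: X {3,4}->{3}
So after all 4 constraints: D(Z) = {4}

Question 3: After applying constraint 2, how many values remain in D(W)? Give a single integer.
Constraint 1 (X + U = W) on D(X)={3,4,6,8} D(U)={4,5,6,7} D(W)={3,4,5,6,7,8}: X {3,4,6,8}->{3,4}; U {4,5,6,7}->{4,5}; W {3,4,5,6,7,8}->{7,8}
Constraint 2 (W != Z) on D(W)={7,8} D(Z)={4,6,7,8}: no change
So after constraint 2: D(W)={7,8}, size = 2

Answer: 2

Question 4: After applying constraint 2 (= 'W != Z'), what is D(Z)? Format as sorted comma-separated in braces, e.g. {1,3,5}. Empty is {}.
Constraint 1 (X + U = W) on D(X)={3,4,6,8} D(U)={4,5,6,7} D(W)={3,4,5,6,7,8}: X {3,4,6,8}->{3,4}; U {4,5,6,7}->{4,5}; W {3,4,5,6,7,8}->{7,8}
Constraint 2 (W != Z) on D(W)={7,8} D(Z)={4,6,7,8}: no change
So after constraint 2: D(Z) = {4,6,7,8}

Answer: {4,6,7,8}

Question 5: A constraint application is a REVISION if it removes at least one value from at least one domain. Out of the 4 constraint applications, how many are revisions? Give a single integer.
Constraint 1 (X + U = W) on D(X)={3,4,6,8} D(U)={4,5,6,7} D(W)={3,4,5,6,7,8}: X {3,4,6,8}->{3,4}; U {4,5,6,7}->{4,5}; W {3,4,5,6,7,8}->{7,8} => REVISION
Constraint 2 (W != Z) on D(W)={7,8} D(Z)={4,6,7,8}: no change => not a revision
Constraint 3 (Z < U) on D(Z)={4,6,7,8} D(U)={4,5}: Z {4,6,7,8}->{4}; U {4,5}->{5} => REVISION
Constraint 4 (Z != X) on D(Z)={4} D(X)={3,4}: X {3,4}->{3} => REVISION
Total revisions = 3

Answer: 3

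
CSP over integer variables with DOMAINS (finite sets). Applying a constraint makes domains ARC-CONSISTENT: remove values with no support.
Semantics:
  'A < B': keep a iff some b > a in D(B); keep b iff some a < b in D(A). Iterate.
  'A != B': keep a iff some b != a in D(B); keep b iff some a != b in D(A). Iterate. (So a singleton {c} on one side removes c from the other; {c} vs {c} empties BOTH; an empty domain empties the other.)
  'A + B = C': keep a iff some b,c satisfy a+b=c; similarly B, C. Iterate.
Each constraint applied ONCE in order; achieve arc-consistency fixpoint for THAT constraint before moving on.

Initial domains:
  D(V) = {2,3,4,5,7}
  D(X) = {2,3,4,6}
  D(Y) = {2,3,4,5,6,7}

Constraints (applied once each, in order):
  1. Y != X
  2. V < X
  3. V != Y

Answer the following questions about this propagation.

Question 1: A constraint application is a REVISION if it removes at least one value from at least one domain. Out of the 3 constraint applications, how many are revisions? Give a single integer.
Answer: 1

Derivation:
Constraint 1 (Y != X) on D(Y)={2,3,4,5,6,7} D(X)={2,3,4,6}: no change => not a revision
Constraint 2 (V < X) on D(V)={2,3,4,5,7} D(X)={2,3,4,6}: V {2,3,4,5,7}->{2,3,4,5}; X {2,3,4,6}->{3,4,6} => REVISION
Constraint 3 (V != Y) on D(V)={2,3,4,5} D(Y)={2,3,4,5,6,7}: no change => not a revision
Total revisions = 1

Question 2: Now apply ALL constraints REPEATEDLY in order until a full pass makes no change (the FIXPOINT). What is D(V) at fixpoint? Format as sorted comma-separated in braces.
pass 0 (initial): D(V)={2,3,4,5,7}
pass 1: V {2,3,4,5,7}->{2,3,4,5}; X {2,3,4,6}->{3,4,6}
pass 2: no change
Fixpoint after 2 passes: D(V) = {2,3,4,5}

Answer: {2,3,4,5}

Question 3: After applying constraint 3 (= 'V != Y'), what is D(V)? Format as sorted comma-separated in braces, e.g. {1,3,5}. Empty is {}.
Constraint 1 (Y != X) on D(Y)={2,3,4,5,6,7} D(X)={2,3,4,6}: no change
Constraint 2 (V < X) on D(V)={2,3,4,5,7} D(X)={2,3,4,6}: V {2,3,4,5,7}->{2,3,4,5}; X {2,3,4,6}->{3,4,6}
Constraint 3 (V != Y) on D(V)={2,3,4,5} D(Y)={2,3,4,5,6,7}: no change
So after constraint 3: D(V) = {2,3,4,5}

Answer: {2,3,4,5}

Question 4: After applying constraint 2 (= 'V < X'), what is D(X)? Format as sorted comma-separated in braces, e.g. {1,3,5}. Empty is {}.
Answer: {3,4,6}

Derivation:
Constraint 1 (Y != X) on D(Y)={2,3,4,5,6,7} D(X)={2,3,4,6}: no change
Constraint 2 (V < X) on D(V)={2,3,4,5,7} D(X)={2,3,4,6}: V {2,3,4,5,7}->{2,3,4,5}; X {2,3,4,6}->{3,4,6}
So after constraint 2: D(X) = {3,4,6}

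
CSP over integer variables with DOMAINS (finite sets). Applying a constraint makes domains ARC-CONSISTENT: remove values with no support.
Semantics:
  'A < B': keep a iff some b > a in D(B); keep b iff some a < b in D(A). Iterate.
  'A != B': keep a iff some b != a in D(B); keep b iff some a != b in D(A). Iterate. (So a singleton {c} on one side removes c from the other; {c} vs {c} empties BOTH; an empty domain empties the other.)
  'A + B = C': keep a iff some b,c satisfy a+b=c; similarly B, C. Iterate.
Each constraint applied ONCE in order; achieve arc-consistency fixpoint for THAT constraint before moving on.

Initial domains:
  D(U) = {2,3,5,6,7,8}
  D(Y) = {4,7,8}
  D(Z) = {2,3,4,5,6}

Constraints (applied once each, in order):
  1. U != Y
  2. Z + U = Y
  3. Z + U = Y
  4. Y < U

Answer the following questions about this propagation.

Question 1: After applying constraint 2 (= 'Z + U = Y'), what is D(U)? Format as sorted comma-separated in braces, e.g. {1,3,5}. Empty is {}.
Answer: {2,3,5,6}

Derivation:
Constraint 1 (U != Y) on D(U)={2,3,5,6,7,8} D(Y)={4,7,8}: no change
Constraint 2 (Z + U = Y) on D(Z)={2,3,4,5,6} D(U)={2,3,5,6,7,8} D(Y)={4,7,8}: U {2,3,5,6,7,8}->{2,3,5,6}
So after constraint 2: D(U) = {2,3,5,6}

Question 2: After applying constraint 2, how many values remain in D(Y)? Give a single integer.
Answer: 3

Derivation:
Constraint 1 (U != Y) on D(U)={2,3,5,6,7,8} D(Y)={4,7,8}: no change
Constraint 2 (Z + U = Y) on D(Z)={2,3,4,5,6} D(U)={2,3,5,6,7,8} D(Y)={4,7,8}: U {2,3,5,6,7,8}->{2,3,5,6}
So after constraint 2: D(Y)={4,7,8}, size = 3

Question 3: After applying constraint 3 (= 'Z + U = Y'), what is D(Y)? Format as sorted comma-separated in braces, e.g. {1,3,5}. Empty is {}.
Constraint 1 (U != Y) on D(U)={2,3,5,6,7,8} D(Y)={4,7,8}: no change
Constraint 2 (Z + U = Y) on D(Z)={2,3,4,5,6} D(U)={2,3,5,6,7,8} D(Y)={4,7,8}: U {2,3,5,6,7,8}->{2,3,5,6}
Constraint 3 (Z + U = Y) on D(Z)={2,3,4,5,6} D(U)={2,3,5,6} D(Y)={4,7,8}: no change
So after constraint 3: D(Y) = {4,7,8}

Answer: {4,7,8}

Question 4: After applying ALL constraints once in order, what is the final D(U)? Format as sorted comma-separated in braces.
Answer: {5,6}

Derivation:
Constraint 1 (U != Y) on D(U)={2,3,5,6,7,8} D(Y)={4,7,8}: no change
Constraint 2 (Z + U = Y) on D(Z)={2,3,4,5,6} D(U)={2,3,5,6,7,8} D(Y)={4,7,8}: U {2,3,5,6,7,8}->{2,3,5,6}
Constraint 3 (Z + U = Y) on D(Z)={2,3,4,5,6} D(U)={2,3,5,6} D(Y)={4,7,8}: no change
Constraint 4 (Y < U) on D(Y)={4,7,8} D(U)={2,3,5,6}: Y {4,7,8}->{4}; U {2,3,5,6}->{5,6}
So after all 4 constraints: D(U) = {5,6}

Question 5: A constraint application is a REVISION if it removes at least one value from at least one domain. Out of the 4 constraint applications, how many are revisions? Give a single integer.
Constraint 1 (U != Y) on D(U)={2,3,5,6,7,8} D(Y)={4,7,8}: no change => not a revision
Constraint 2 (Z + U = Y) on D(Z)={2,3,4,5,6} D(U)={2,3,5,6,7,8} D(Y)={4,7,8}: U {2,3,5,6,7,8}->{2,3,5,6} => REVISION
Constraint 3 (Z + U = Y) on D(Z)={2,3,4,5,6} D(U)={2,3,5,6} D(Y)={4,7,8}: no change => not a revision
Constraint 4 (Y < U) on D(Y)={4,7,8} D(U)={2,3,5,6}: Y {4,7,8}->{4}; U {2,3,5,6}->{5,6} => REVISION
Total revisions = 2

Answer: 2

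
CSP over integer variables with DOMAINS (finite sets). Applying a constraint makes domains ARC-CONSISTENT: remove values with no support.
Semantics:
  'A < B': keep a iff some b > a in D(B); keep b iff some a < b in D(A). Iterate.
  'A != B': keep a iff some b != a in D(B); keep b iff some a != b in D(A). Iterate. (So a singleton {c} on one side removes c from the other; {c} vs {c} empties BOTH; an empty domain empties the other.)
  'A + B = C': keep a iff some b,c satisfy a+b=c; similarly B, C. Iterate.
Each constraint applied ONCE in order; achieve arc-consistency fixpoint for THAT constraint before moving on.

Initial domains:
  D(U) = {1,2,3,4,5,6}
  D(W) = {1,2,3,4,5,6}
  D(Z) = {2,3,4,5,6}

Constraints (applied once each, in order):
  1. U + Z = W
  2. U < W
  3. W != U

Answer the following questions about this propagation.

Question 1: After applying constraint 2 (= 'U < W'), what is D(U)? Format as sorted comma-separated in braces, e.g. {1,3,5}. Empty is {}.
Constraint 1 (U + Z = W) on D(U)={1,2,3,4,5,6} D(Z)={2,3,4,5,6} D(W)={1,2,3,4,5,6}: U {1,2,3,4,5,6}->{1,2,3,4}; Z {2,3,4,5,6}->{2,3,4,5}; W {1,2,3,4,5,6}->{3,4,5,6}
Constraint 2 (U < W) on D(U)={1,2,3,4} D(W)={3,4,5,6}: no change
So after constraint 2: D(U) = {1,2,3,4}

Answer: {1,2,3,4}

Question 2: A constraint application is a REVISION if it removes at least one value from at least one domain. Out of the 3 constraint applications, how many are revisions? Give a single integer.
Constraint 1 (U + Z = W) on D(U)={1,2,3,4,5,6} D(Z)={2,3,4,5,6} D(W)={1,2,3,4,5,6}: U {1,2,3,4,5,6}->{1,2,3,4}; Z {2,3,4,5,6}->{2,3,4,5}; W {1,2,3,4,5,6}->{3,4,5,6} => REVISION
Constraint 2 (U < W) on D(U)={1,2,3,4} D(W)={3,4,5,6}: no change => not a revision
Constraint 3 (W != U) on D(W)={3,4,5,6} D(U)={1,2,3,4}: no change => not a revision
Total revisions = 1

Answer: 1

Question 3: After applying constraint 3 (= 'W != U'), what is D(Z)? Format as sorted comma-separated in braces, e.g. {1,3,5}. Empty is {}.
Constraint 1 (U + Z = W) on D(U)={1,2,3,4,5,6} D(Z)={2,3,4,5,6} D(W)={1,2,3,4,5,6}: U {1,2,3,4,5,6}->{1,2,3,4}; Z {2,3,4,5,6}->{2,3,4,5}; W {1,2,3,4,5,6}->{3,4,5,6}
Constraint 2 (U < W) on D(U)={1,2,3,4} D(W)={3,4,5,6}: no change
Constraint 3 (W != U) on D(W)={3,4,5,6} D(U)={1,2,3,4}: no change
So after constraint 3: D(Z) = {2,3,4,5}

Answer: {2,3,4,5}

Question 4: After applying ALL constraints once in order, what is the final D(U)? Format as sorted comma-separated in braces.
Constraint 1 (U + Z = W) on D(U)={1,2,3,4,5,6} D(Z)={2,3,4,5,6} D(W)={1,2,3,4,5,6}: U {1,2,3,4,5,6}->{1,2,3,4}; Z {2,3,4,5,6}->{2,3,4,5}; W {1,2,3,4,5,6}->{3,4,5,6}
Constraint 2 (U < W) on D(U)={1,2,3,4} D(W)={3,4,5,6}: no change
Constraint 3 (W != U) on D(W)={3,4,5,6} D(U)={1,2,3,4}: no change
So after all 3 constraints: D(U) = {1,2,3,4}

Answer: {1,2,3,4}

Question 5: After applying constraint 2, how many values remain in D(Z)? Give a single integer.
Answer: 4

Derivation:
Constraint 1 (U + Z = W) on D(U)={1,2,3,4,5,6} D(Z)={2,3,4,5,6} D(W)={1,2,3,4,5,6}: U {1,2,3,4,5,6}->{1,2,3,4}; Z {2,3,4,5,6}->{2,3,4,5}; W {1,2,3,4,5,6}->{3,4,5,6}
Constraint 2 (U < W) on D(U)={1,2,3,4} D(W)={3,4,5,6}: no change
So after constraint 2: D(Z)={2,3,4,5}, size = 4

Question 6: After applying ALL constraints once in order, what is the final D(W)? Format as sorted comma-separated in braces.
Constraint 1 (U + Z = W) on D(U)={1,2,3,4,5,6} D(Z)={2,3,4,5,6} D(W)={1,2,3,4,5,6}: U {1,2,3,4,5,6}->{1,2,3,4}; Z {2,3,4,5,6}->{2,3,4,5}; W {1,2,3,4,5,6}->{3,4,5,6}
Constraint 2 (U < W) on D(U)={1,2,3,4} D(W)={3,4,5,6}: no change
Constraint 3 (W != U) on D(W)={3,4,5,6} D(U)={1,2,3,4}: no change
So after all 3 constraints: D(W) = {3,4,5,6}

Answer: {3,4,5,6}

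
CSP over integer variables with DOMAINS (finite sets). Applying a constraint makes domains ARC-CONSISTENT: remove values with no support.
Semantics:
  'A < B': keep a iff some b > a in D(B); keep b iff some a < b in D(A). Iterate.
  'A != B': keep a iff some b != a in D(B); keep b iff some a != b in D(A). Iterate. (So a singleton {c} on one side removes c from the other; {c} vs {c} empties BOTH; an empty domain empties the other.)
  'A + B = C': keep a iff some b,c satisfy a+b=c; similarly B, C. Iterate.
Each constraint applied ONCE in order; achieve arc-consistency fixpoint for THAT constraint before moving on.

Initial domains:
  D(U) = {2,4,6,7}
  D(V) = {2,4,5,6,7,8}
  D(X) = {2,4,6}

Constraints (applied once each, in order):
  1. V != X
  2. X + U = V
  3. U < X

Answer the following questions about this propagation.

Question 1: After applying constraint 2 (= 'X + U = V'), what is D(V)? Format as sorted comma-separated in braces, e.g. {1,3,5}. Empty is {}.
Constraint 1 (V != X) on D(V)={2,4,5,6,7,8} D(X)={2,4,6}: no change
Constraint 2 (X + U = V) on D(X)={2,4,6} D(U)={2,4,6,7} D(V)={2,4,5,6,7,8}: U {2,4,6,7}->{2,4,6}; V {2,4,5,6,7,8}->{4,6,8}
So after constraint 2: D(V) = {4,6,8}

Answer: {4,6,8}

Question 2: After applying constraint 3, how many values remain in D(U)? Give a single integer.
Answer: 2

Derivation:
Constraint 1 (V != X) on D(V)={2,4,5,6,7,8} D(X)={2,4,6}: no change
Constraint 2 (X + U = V) on D(X)={2,4,6} D(U)={2,4,6,7} D(V)={2,4,5,6,7,8}: U {2,4,6,7}->{2,4,6}; V {2,4,5,6,7,8}->{4,6,8}
Constraint 3 (U < X) on D(U)={2,4,6} D(X)={2,4,6}: U {2,4,6}->{2,4}; X {2,4,6}->{4,6}
So after constraint 3: D(U)={2,4}, size = 2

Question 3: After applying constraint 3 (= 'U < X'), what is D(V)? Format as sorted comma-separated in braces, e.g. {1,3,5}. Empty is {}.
Answer: {4,6,8}

Derivation:
Constraint 1 (V != X) on D(V)={2,4,5,6,7,8} D(X)={2,4,6}: no change
Constraint 2 (X + U = V) on D(X)={2,4,6} D(U)={2,4,6,7} D(V)={2,4,5,6,7,8}: U {2,4,6,7}->{2,4,6}; V {2,4,5,6,7,8}->{4,6,8}
Constraint 3 (U < X) on D(U)={2,4,6} D(X)={2,4,6}: U {2,4,6}->{2,4}; X {2,4,6}->{4,6}
So after constraint 3: D(V) = {4,6,8}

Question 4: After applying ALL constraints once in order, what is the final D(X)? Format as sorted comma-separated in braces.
Constraint 1 (V != X) on D(V)={2,4,5,6,7,8} D(X)={2,4,6}: no change
Constraint 2 (X + U = V) on D(X)={2,4,6} D(U)={2,4,6,7} D(V)={2,4,5,6,7,8}: U {2,4,6,7}->{2,4,6}; V {2,4,5,6,7,8}->{4,6,8}
Constraint 3 (U < X) on D(U)={2,4,6} D(X)={2,4,6}: U {2,4,6}->{2,4}; X {2,4,6}->{4,6}
So after all 3 constraints: D(X) = {4,6}

Answer: {4,6}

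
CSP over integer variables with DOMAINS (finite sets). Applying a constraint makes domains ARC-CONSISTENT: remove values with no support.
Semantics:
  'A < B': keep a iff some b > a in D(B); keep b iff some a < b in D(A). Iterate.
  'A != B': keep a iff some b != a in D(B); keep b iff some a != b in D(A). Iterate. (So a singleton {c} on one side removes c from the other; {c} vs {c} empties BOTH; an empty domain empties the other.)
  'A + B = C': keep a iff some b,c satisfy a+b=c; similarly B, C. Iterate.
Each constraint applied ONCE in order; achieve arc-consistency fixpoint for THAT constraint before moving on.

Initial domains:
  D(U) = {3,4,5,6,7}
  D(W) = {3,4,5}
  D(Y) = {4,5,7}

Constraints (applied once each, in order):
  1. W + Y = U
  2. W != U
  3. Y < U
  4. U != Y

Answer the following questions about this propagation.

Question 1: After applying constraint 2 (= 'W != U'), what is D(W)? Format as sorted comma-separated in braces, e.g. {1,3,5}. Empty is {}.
Constraint 1 (W + Y = U) on D(W)={3,4,5} D(Y)={4,5,7} D(U)={3,4,5,6,7}: W {3,4,5}->{3}; Y {4,5,7}->{4}; U {3,4,5,6,7}->{7}
Constraint 2 (W != U) on D(W)={3} D(U)={7}: no change
So after constraint 2: D(W) = {3}

Answer: {3}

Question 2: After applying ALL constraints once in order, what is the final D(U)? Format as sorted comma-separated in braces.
Answer: {7}

Derivation:
Constraint 1 (W + Y = U) on D(W)={3,4,5} D(Y)={4,5,7} D(U)={3,4,5,6,7}: W {3,4,5}->{3}; Y {4,5,7}->{4}; U {3,4,5,6,7}->{7}
Constraint 2 (W != U) on D(W)={3} D(U)={7}: no change
Constraint 3 (Y < U) on D(Y)={4} D(U)={7}: no change
Constraint 4 (U != Y) on D(U)={7} D(Y)={4}: no change
So after all 4 constraints: D(U) = {7}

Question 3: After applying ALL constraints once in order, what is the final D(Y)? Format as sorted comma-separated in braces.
Answer: {4}

Derivation:
Constraint 1 (W + Y = U) on D(W)={3,4,5} D(Y)={4,5,7} D(U)={3,4,5,6,7}: W {3,4,5}->{3}; Y {4,5,7}->{4}; U {3,4,5,6,7}->{7}
Constraint 2 (W != U) on D(W)={3} D(U)={7}: no change
Constraint 3 (Y < U) on D(Y)={4} D(U)={7}: no change
Constraint 4 (U != Y) on D(U)={7} D(Y)={4}: no change
So after all 4 constraints: D(Y) = {4}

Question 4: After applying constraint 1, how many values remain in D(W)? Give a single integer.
Answer: 1

Derivation:
Constraint 1 (W + Y = U) on D(W)={3,4,5} D(Y)={4,5,7} D(U)={3,4,5,6,7}: W {3,4,5}->{3}; Y {4,5,7}->{4}; U {3,4,5,6,7}->{7}
So after constraint 1: D(W)={3}, size = 1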